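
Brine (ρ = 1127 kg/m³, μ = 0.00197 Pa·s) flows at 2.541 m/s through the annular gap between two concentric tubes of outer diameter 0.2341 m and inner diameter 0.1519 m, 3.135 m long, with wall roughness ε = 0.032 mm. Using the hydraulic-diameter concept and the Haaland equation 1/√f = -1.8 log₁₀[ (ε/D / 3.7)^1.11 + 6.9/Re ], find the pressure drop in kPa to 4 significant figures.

Hydraulic diameter D_h = 4A/P = D_o - D_i = 0.2341 - 0.1519 = 0.0822 m.
Re = ρVD_h/μ = 1127·2.541·0.0822/0.00197 = 1.195e+05.
ε/D_h = 3.2e-05/0.0822 = 0.000389; Haaland gives 1/√f = -1.8 log₁₀[3.84e-05+5.77e-05] = 7.231, so f = 0.01913.
ΔP = f(L/D_h)(ρV²/2) = 0.01913·3.135/0.0822·3638 = 2654 Pa.
ΔP = 2.654 kPa.

ΔP ≈ 2.654 kPa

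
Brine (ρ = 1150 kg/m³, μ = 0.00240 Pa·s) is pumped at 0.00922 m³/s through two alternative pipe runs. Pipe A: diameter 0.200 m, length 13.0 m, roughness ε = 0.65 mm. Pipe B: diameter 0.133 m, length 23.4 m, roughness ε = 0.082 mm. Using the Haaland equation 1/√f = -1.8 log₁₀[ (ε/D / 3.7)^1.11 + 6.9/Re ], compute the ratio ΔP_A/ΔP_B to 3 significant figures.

Pipe A: V = Q/A = 0.00922/0.03142 = 0.2935 m/s; Re = 2.813e+04; ε/D = 0.00325; Haaland → f = 0.03039; ΔP_A = f(L/D)(ρV²/2) = 97.83 Pa.
Pipe B: V = Q/A = 0.00922/0.01389 = 0.6636 m/s; Re = 4.229e+04; ε/D = 0.000617; Haaland → f = 0.02325; ΔP_B = f(L/D)(ρV²/2) = 1036 Pa.
ΔP_A/ΔP_B = 97.83/1036 = 0.0944.

ΔP_A/ΔP_B ≈ 0.0944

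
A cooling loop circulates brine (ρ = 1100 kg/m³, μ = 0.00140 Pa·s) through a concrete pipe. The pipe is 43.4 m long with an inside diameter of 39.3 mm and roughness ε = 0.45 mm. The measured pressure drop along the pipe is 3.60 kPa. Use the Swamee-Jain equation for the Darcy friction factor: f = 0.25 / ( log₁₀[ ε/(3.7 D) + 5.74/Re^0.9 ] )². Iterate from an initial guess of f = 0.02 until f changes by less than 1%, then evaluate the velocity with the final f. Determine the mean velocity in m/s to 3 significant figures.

V ≈ 0.363 m/s

Rearranging Darcy-Weisbach: V = √(2·ΔP·D/(f·L·ρ)). With ε/D = 0.00045/0.0393 = 0.0115, iterate starting from f = 0.02:
  f = 0.02 → V = √(2·3600·0.0393/(0.02·43.4·1100)) = 0.5444 m/s; Re = ρVD/μ = 1.681e+04; f → 0.04347
  f = 0.04347 → V = 0.3693 m/s; Re = 1.14e+04; f → 0.04493
  f = 0.04493 → V = 0.3632 m/s; Re = 1.122e+04; f → 0.045
Converged (Δf/f < 1%). With the final f = 0.045: V = √(2·3600·0.0393/(0.045·43.4·1100)) = 0.3629 m/s.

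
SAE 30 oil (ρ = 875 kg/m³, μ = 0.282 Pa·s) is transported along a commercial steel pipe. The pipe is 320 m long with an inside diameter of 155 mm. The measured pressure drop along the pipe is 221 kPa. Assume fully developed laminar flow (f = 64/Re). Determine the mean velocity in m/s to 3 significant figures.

For laminar flow, f = 64/Re with Re = ρVD/μ, so Darcy-Weisbach reduces to ΔP = 32μLV/D². Solving for V: V = ΔP·D²/(32μL) = 2.21e+05·(0.155)²/(32·0.282·320) = 1.839 m/s.
Check: Re = ρVD/μ = 875·1.839·0.155/0.282 = 884.3 < 2300, so the laminar assumption holds.

V ≈ 1.84 m/s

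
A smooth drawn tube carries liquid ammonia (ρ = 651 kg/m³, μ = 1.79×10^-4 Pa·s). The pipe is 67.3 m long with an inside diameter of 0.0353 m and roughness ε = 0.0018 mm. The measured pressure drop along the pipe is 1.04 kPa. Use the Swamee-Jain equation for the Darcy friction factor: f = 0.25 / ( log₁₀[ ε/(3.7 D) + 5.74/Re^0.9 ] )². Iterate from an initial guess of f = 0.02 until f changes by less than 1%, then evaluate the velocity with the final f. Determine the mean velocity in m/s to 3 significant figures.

V ≈ 0.272 m/s

Rearranging Darcy-Weisbach: V = √(2·ΔP·D/(f·L·ρ)). With ε/D = 1.8e-06/0.0353 = 5.1e-05, iterate starting from f = 0.02:
  f = 0.02 → V = √(2·1040·0.0353/(0.02·67.3·651)) = 0.2895 m/s; Re = ρVD/μ = 3.716e+04; f → 0.0224
  f = 0.0224 → V = 0.2735 m/s; Re = 3.512e+04; f → 0.02269
  f = 0.02269 → V = 0.2718 m/s; Re = 3.489e+04; f → 0.02272
Converged (Δf/f < 1%). With the final f = 0.02272: V = √(2·1040·0.0353/(0.02272·67.3·651)) = 0.2716 m/s.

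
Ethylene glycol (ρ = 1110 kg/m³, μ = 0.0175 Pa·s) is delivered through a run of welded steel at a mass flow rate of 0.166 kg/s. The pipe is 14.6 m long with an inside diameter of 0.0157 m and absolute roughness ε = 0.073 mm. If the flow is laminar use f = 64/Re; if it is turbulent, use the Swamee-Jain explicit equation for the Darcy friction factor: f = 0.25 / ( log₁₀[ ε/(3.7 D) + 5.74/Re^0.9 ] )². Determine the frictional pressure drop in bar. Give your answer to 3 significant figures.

ΔP ≈ 0.256 bar

A = πD²/4 = π(0.0157)²/4 = 0.0001936 m²; mean velocity V = ṁ/(ρA) = 0.166/(1110 · 0.0001936) = 0.7725 m/s.
Reynolds number Re = ρVD/μ = 1110 · 0.7725 · 0.0157 / 0.0175 = 769.3.
Re < 2300 → laminar flow, so f = 64/Re = 64/769.3 = 0.0832 (the turbulent correlation is not needed).
Darcy-Weisbach: ΔP = f(L/D)(ρV²/2) = 0.0832·(14.6/0.0157)·(1110·0.7725²/2) = 0.0832·929.9·331.2 = 2.562e+04 Pa.
ΔP = 2.562e+04 Pa = 0.256 bar.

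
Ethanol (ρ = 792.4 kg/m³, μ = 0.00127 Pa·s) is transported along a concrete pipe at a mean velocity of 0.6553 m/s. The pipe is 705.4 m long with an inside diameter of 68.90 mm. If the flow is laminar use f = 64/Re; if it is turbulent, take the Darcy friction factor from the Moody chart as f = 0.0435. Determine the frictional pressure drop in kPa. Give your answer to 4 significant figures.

Reynolds number Re = ρVD/μ = 792.4 · 0.6553 · 0.0689 / 0.00127 = 2.817e+04.
Re > 4000 → turbulent; use the Moody-chart value f = 0.0435.
Darcy-Weisbach: ΔP = f(L/D)(ρV²/2) = 0.0435·(705.4/0.0689)·(792.4·0.6553²/2) = 0.0435·1.024e+04·170.1 = 7.577e+04 Pa.
ΔP = 7.577e+04 Pa = 75.77 kPa.

ΔP ≈ 75.77 kPa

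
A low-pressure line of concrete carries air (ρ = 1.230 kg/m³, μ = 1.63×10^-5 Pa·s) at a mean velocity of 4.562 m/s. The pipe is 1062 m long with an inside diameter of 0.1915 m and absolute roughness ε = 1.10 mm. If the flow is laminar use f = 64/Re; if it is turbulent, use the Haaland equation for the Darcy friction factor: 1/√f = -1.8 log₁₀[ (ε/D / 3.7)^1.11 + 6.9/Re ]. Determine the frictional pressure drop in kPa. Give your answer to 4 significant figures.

ΔP ≈ 2.336 kPa

Reynolds number Re = ρVD/μ = 1.23 · 4.562 · 0.1915 / 1.63e-05 = 6.592e+04.
Re > 4000 → turbulent. Relative roughness ε/D = 0.0011/0.1915 = 0.00574. Haaland: 1/√f = -1.8 log₁₀[(0.00574/3.7)^1.11 + 6.9/6.592e+04] = -1.8 log₁₀[0.000762 + 0.000105] = 5.512, so f = 0.03292.
Darcy-Weisbach: ΔP = f(L/D)(ρV²/2) = 0.03292·(1062/0.1915)·(1.23·4.562²/2) = 0.03292·5546·12.8 = 2336 Pa.
ΔP = 2336 Pa = 2.336 kPa.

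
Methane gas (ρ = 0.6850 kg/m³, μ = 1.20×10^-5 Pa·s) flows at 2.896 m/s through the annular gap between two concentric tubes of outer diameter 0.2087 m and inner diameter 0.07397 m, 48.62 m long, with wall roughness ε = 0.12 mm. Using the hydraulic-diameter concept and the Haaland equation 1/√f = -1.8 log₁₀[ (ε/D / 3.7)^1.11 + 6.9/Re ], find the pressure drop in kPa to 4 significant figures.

ΔP ≈ 0.02782 kPa

Hydraulic diameter D_h = 4A/P = D_o - D_i = 0.2087 - 0.07397 = 0.1347 m.
Re = ρVD_h/μ = 0.685·2.896·0.1347/1.2e-05 = 2.227e+04.
ε/D_h = 0.00012/0.1347 = 0.000891; Haaland gives 1/√f = -1.8 log₁₀[9.63e-05+0.00031] = 6.105, so f = 0.02683.
ΔP = f(L/D_h)(ρV²/2) = 0.02683·48.62/0.1347·2.872 = 27.82 Pa.
ΔP = 0.02782 kPa.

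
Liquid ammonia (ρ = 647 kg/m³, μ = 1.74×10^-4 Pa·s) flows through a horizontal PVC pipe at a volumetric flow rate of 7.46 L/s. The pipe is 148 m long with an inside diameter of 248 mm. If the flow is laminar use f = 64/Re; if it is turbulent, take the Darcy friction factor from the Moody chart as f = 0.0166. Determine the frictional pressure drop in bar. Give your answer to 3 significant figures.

ΔP ≈ 7.64×10^-4 bar

Q = 7.46 L/s = 7.46/1000 = 0.00746 m³/s.
Cross-sectional area A = πD²/4 = π(0.248)²/4 = 0.04831 m²; mean velocity V = Q/A = 0.00746/0.04831 = 0.1544 m/s.
Reynolds number Re = ρVD/μ = 647 · 0.1544 · 0.248 / 0.000174 = 1.424e+05.
Re > 4000 → turbulent; use the Moody-chart value f = 0.0166.
Darcy-Weisbach: ΔP = f(L/D)(ρV²/2) = 0.0166·(148/0.248)·(647·0.1544²/2) = 0.0166·596.8·7.716 = 76.43 Pa.
ΔP = 76.43 Pa = 7.64×10^-4 bar.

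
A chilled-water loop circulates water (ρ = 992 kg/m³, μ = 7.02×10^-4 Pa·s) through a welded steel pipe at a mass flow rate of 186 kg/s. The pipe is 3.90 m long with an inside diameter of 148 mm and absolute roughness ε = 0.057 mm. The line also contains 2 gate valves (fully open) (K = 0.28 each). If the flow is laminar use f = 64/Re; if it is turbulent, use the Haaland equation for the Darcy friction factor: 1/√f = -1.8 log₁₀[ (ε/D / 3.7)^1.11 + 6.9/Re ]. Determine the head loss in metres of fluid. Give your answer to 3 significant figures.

h_f ≈ 5.95 m

A = πD²/4 = π(0.148)²/4 = 0.0172 m²; mean velocity V = ṁ/(ρA) = 186/(992 · 0.0172) = 10.9 m/s.
Reynolds number Re = ρVD/μ = 992 · 10.9 · 0.148 / 0.000702 = 2.279e+06.
Re > 4000 → turbulent. Relative roughness ε/D = 5.7e-05/0.148 = 0.000385. Haaland: 1/√f = -1.8 log₁₀[(0.000385/3.7)^1.11 + 6.9/2.279e+06] = -1.8 log₁₀[3.8e-05 + 3.03e-06] = 7.897, so f = 0.01603.
Total minor-loss coefficient ΣK = 2·0.28 = 0.56.
ΔP = [f·L/D + ΣK]·(ρV²/2) = [0.01603·3.9/0.148 + 0.56]·(992·10.9²/2) = [0.4225 + 0.56]·5.892e+04 = 5.789e+04 Pa.
Head loss h_f = ΔP/(ρg) = 5.789e+04/(992·9.81) = 5.95 m.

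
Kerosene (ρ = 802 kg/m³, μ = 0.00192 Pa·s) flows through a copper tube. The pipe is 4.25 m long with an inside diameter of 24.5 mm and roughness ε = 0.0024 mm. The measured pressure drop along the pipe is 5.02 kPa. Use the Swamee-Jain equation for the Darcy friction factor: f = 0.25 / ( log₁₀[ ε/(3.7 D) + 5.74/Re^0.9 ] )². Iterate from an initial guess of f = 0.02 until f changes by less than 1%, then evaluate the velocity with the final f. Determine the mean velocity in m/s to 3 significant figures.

V ≈ 1.63 m/s

Rearranging Darcy-Weisbach: V = √(2·ΔP·D/(f·L·ρ)). With ε/D = 2.4e-06/0.0245 = 9.8e-05, iterate starting from f = 0.02:
  f = 0.02 → V = √(2·5020·0.0245/(0.02·4.25·802)) = 1.9 m/s; Re = ρVD/μ = 1.944e+04; f → 0.02624
  f = 0.02624 → V = 1.658 m/s; Re = 1.697e+04; f → 0.02714
  f = 0.02714 → V = 1.631 m/s; Re = 1.669e+04; f → 0.02725
Converged (Δf/f < 1%). With the final f = 0.02725: V = √(2·5020·0.0245/(0.02725·4.25·802)) = 1.627 m/s.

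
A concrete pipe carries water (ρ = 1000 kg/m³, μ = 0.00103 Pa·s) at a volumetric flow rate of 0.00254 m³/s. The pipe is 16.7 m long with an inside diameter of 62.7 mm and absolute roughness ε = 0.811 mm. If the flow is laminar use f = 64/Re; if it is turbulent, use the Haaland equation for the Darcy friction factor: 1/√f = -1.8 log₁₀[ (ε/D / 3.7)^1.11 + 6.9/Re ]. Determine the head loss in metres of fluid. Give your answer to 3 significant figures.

h_f ≈ 0.390 m

Cross-sectional area A = πD²/4 = π(0.0627)²/4 = 0.003088 m²; mean velocity V = Q/A = 0.00254/0.003088 = 0.8226 m/s.
Reynolds number Re = ρVD/μ = 1000 · 0.8226 · 0.0627 / 0.00103 = 5.008e+04.
Re > 4000 → turbulent. Relative roughness ε/D = 0.000811/0.0627 = 0.0129. Haaland: 1/√f = -1.8 log₁₀[(0.0129/3.7)^1.11 + 6.9/5.008e+04] = -1.8 log₁₀[0.00188 + 0.000138] = 4.853, so f = 0.04247.
Darcy-Weisbach: ΔP = f(L/D)(ρV²/2) = 0.04247·(16.7/0.0627)·(1000·0.8226²/2) = 0.04247·266.3·338.4 = 3827 Pa.
Head loss h_f = ΔP/(ρg) = 3827/(1000·9.81) = 0.390 m.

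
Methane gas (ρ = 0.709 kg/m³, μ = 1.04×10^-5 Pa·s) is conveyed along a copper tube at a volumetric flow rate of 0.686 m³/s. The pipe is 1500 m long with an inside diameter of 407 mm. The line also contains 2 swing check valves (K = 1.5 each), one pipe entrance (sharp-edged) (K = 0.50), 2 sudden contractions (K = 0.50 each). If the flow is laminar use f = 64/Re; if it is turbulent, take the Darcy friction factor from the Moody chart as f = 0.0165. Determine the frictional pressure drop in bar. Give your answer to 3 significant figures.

ΔP ≈ 0.00644 bar

Cross-sectional area A = πD²/4 = π(0.407)²/4 = 0.1301 m²; mean velocity V = Q/A = 0.686/0.1301 = 5.273 m/s.
Reynolds number Re = ρVD/μ = 0.709 · 5.273 · 0.407 / 1.04e-05 = 1.463e+05.
Re > 4000 → turbulent; use the Moody-chart value f = 0.0165.
Total minor-loss coefficient ΣK = 2·1.5 + 1·0.5 + 2·0.5 = 4.5.
ΔP = [f·L/D + ΣK]·(ρV²/2) = [0.0165·1500/0.407 + 4.5]·(0.709·5.273²/2) = [60.81 + 4.5]·9.856 = 643.7 Pa.
ΔP = 643.7 Pa = 0.00644 bar.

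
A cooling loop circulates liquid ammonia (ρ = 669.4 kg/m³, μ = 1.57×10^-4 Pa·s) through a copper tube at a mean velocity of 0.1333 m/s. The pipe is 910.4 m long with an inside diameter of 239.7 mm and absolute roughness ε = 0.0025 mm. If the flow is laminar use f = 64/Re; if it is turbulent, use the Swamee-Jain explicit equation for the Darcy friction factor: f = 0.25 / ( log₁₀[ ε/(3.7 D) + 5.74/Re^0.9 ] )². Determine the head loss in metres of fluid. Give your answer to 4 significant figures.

h_f ≈ 0.05792 m

Reynolds number Re = ρVD/μ = 669.4 · 0.1333 · 0.2397 / 0.000157 = 1.362e+05.
Re > 4000 → turbulent. Relative roughness ε/D = 2.5e-06/0.2397 = 1.04e-05. Swamee-Jain: f = 0.25/(log₁₀[1.04e-05/3.7 + 5.74/1.362e+05^0.9])² = 0.25/(log₁₀[2.82e-06 + 0.000137])² = 0.25/(-3.853)² = 0.01684.
Darcy-Weisbach: ΔP = f(L/D)(ρV²/2) = 0.01684·(910.4/0.2397)·(669.4·0.1333²/2) = 0.01684·3798·5.947 = 380.4 Pa.
Head loss h_f = ΔP/(ρg) = 380.4/(669.4·9.81) = 0.05792 m.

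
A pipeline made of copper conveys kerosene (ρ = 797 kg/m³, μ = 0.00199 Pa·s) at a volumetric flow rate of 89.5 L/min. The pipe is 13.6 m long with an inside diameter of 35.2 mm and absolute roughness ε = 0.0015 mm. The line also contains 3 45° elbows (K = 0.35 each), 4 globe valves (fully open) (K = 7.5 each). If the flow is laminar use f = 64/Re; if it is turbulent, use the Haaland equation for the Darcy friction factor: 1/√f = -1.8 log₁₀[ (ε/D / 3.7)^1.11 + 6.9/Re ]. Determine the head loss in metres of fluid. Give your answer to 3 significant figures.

h_f ≈ 4.89 m

Q = 89.5 L/min = 89.5/60000 = 0.001492 m³/s.
Cross-sectional area A = πD²/4 = π(0.0352)²/4 = 0.0009731 m²; mean velocity V = Q/A = 0.001492/0.0009731 = 1.533 m/s.
Reynolds number Re = ρVD/μ = 797 · 1.533 · 0.0352 / 0.00199 = 2.161e+04.
Re > 4000 → turbulent. Relative roughness ε/D = 1.5e-06/0.0352 = 4.26e-05. Haaland: 1/√f = -1.8 log₁₀[(4.26e-05/3.7)^1.11 + 6.9/2.161e+04] = -1.8 log₁₀[3.3e-06 + 0.000319] = 6.284, so f = 0.02532.
Total minor-loss coefficient ΣK = 3·0.35 + 4·7.5 = 31.1.
ΔP = [f·L/D + ΣK]·(ρV²/2) = [0.02532·13.6/0.0352 + 31.1]·(797·1.533²/2) = [9.783 + 31.1]·936.3 = 3.823e+04 Pa.
Head loss h_f = ΔP/(ρg) = 3.823e+04/(797·9.81) = 4.89 m.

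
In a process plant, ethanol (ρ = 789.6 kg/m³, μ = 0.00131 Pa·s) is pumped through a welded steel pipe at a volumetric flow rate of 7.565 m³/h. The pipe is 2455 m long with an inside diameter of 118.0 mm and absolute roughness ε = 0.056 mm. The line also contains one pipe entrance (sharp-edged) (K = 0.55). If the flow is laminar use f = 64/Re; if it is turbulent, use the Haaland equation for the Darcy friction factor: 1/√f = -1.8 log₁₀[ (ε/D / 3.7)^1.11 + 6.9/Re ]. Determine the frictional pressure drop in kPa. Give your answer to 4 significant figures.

Q = 7.565 m³/h = 7.565/3600 = 0.002101 m³/s.
Cross-sectional area A = πD²/4 = π(0.118)²/4 = 0.01094 m²; mean velocity V = Q/A = 0.002101/0.01094 = 0.1922 m/s.
Reynolds number Re = ρVD/μ = 789.6 · 0.1922 · 0.118 / 0.00131 = 1.367e+04.
Re > 4000 → turbulent. Relative roughness ε/D = 5.6e-05/0.118 = 0.000475. Haaland: 1/√f = -1.8 log₁₀[(0.000475/3.7)^1.11 + 6.9/1.367e+04] = -1.8 log₁₀[4.79e-05 + 0.000505] = 5.863, so f = 0.02909.
Total minor-loss coefficient ΣK = 1·0.55 = 0.55.
ΔP = [f·L/D + ΣK]·(ρV²/2) = [0.02909·2455/0.118 + 0.55]·(789.6·0.1922²/2) = [605.1 + 0.55]·14.58 = 8830 Pa.
ΔP = 8830 Pa = 8.830 kPa.

ΔP ≈ 8.830 kPa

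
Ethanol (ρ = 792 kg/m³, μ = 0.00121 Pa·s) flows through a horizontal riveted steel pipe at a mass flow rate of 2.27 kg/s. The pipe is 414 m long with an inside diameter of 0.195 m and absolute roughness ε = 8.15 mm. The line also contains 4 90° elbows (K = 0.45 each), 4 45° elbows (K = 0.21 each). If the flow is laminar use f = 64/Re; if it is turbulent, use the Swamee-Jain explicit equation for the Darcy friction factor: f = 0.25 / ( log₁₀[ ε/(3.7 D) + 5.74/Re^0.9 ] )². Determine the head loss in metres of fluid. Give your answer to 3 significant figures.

A = πD²/4 = π(0.195)²/4 = 0.02986 m²; mean velocity V = ṁ/(ρA) = 2.27/(792 · 0.02986) = 0.09597 m/s.
Reynolds number Re = ρVD/μ = 792 · 0.09597 · 0.195 / 0.00121 = 1.225e+04.
Re > 4000 → turbulent. Relative roughness ε/D = 0.00815/0.195 = 0.0418. Swamee-Jain: f = 0.25/(log₁₀[0.0418/3.7 + 5.74/1.225e+04^0.9])² = 0.25/(log₁₀[0.0113 + 0.0012])² = 0.25/(-1.903)² = 0.06902.
Total minor-loss coefficient ΣK = 4·0.45 + 4·0.21 = 2.64.
ΔP = [f·L/D + ΣK]·(ρV²/2) = [0.06902·414/0.195 + 2.64]·(792·0.09597²/2) = [146.5 + 2.64]·3.647 = 544.1 Pa.
Head loss h_f = ΔP/(ρg) = 544.1/(792·9.81) = 0.0700 m.

h_f ≈ 0.0700 m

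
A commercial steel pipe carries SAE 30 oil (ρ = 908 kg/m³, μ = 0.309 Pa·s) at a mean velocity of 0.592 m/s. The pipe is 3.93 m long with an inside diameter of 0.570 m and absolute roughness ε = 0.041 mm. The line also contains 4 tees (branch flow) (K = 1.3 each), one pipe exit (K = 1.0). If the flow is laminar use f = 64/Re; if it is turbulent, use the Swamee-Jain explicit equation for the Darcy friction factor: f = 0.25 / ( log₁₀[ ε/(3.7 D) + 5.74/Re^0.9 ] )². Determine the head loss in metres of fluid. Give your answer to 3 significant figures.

Reynolds number Re = ρVD/μ = 908 · 0.592 · 0.57 / 0.309 = 991.6.
Re < 2300 → laminar flow, so f = 64/Re = 64/991.6 = 0.06454 (the turbulent correlation is not needed).
Total minor-loss coefficient ΣK = 4·1.3 + 1·1 = 6.2.
ΔP = [f·L/D + ΣK]·(ρV²/2) = [0.06454·3.93/0.57 + 6.2]·(908·0.592²/2) = [0.445 + 6.2]·159.1 = 1057 Pa.
Head loss h_f = ΔP/(ρg) = 1057/(908·9.81) = 0.119 m.

h_f ≈ 0.119 m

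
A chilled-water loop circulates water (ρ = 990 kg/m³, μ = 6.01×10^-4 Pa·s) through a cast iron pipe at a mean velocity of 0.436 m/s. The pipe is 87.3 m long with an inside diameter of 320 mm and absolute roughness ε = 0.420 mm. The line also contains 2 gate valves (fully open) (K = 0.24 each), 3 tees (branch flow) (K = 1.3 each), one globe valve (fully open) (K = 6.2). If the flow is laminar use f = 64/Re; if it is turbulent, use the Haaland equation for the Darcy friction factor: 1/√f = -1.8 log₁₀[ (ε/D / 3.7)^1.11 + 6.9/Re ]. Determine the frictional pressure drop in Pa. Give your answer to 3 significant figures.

ΔP ≈ 1560 Pa

Reynolds number Re = ρVD/μ = 990 · 0.436 · 0.32 / 0.000601 = 2.298e+05.
Re > 4000 → turbulent. Relative roughness ε/D = 0.00042/0.32 = 0.00131. Haaland: 1/√f = -1.8 log₁₀[(0.00131/3.7)^1.11 + 6.9/2.298e+05] = -1.8 log₁₀[0.000148 + 3e-05] = 6.749, so f = 0.02195.
Total minor-loss coefficient ΣK = 2·0.24 + 3·1.3 + 1·6.2 = 10.6.
ΔP = [f·L/D + ΣK]·(ρV²/2) = [0.02195·87.3/0.32 + 10.6]·(990·0.436²/2) = [5.99 + 10.6]·94.1 = 1559 Pa.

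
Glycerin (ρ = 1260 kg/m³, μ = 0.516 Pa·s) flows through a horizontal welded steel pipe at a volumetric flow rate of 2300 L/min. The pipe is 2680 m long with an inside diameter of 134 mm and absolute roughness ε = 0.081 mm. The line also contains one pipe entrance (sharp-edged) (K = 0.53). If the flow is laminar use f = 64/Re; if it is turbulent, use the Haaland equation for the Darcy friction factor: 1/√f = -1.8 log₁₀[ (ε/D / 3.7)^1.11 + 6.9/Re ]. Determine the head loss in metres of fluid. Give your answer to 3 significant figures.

Q = 2300 L/min = 2300/60000 = 0.03833 m³/s.
Cross-sectional area A = πD²/4 = π(0.134)²/4 = 0.0141 m²; mean velocity V = Q/A = 0.03833/0.0141 = 2.718 m/s.
Reynolds number Re = ρVD/μ = 1260 · 2.718 · 0.134 / 0.516 = 889.4.
Re < 2300 → laminar flow, so f = 64/Re = 64/889.4 = 0.07196 (the turbulent correlation is not needed).
Total minor-loss coefficient ΣK = 1·0.53 = 0.53.
ΔP = [f·L/D + ΣK]·(ρV²/2) = [0.07196·2680/0.134 + 0.53]·(1260·2.718²/2) = [1439 + 0.53]·4655 = 6.701e+06 Pa.
Head loss h_f = ΔP/(ρg) = 6.701e+06/(1260·9.81) = 542 m.

h_f ≈ 542 m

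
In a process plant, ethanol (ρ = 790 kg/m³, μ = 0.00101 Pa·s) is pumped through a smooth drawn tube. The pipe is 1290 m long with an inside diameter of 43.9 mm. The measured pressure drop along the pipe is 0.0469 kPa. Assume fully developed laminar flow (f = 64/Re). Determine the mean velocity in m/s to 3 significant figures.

V ≈ 0.00217 m/s

For laminar flow, f = 64/Re with Re = ρVD/μ, so Darcy-Weisbach reduces to ΔP = 32μLV/D². Solving for V: V = ΔP·D²/(32μL) = 46.9·(0.0439)²/(32·0.00101·1290) = 0.002168 m/s.
Check: Re = ρVD/μ = 790·0.002168·0.0439/0.00101 = 74.44 < 2300, so the laminar assumption holds.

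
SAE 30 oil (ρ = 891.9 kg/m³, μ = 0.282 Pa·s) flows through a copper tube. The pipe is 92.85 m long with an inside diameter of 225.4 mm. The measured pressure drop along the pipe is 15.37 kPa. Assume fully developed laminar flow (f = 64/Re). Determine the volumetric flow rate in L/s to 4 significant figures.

For laminar flow, f = 64/Re with Re = ρVD/μ, so Darcy-Weisbach reduces to ΔP = 32μLV/D². Solving for V: V = ΔP·D²/(32μL) = 1.537e+04·(0.2254)²/(32·0.282·92.85) = 0.932 m/s.
Check: Re = ρVD/μ = 891.9·0.932·0.2254/0.282 = 664.4 < 2300, so the laminar assumption holds.
Q = V·A = 0.932·(π/4·0.2254²) = 0.03719 m³/s = 37.19 L/s.

Q ≈ 37.19 L/s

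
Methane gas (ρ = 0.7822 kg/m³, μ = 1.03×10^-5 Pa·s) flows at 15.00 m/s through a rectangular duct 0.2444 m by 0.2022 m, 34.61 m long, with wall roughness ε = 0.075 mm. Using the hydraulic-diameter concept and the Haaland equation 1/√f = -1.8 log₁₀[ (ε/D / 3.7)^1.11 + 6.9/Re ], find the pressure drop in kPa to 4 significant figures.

Hydraulic diameter D_h = 4A/P = 4·(0.2444·0.2022)/(2·(0.2444+0.2022)) = 0.1977/0.8932 = 0.2213 m.
Re = ρVD_h/μ = 0.7822·15·0.2213/1.03e-05 = 2.521e+05.
ε/D_h = 7.5e-05/0.2213 = 0.000339; Haaland gives 1/√f = -1.8 log₁₀[3.29e-05+2.74e-05] = 7.595, so f = 0.01733.
ΔP = f(L/D_h)(ρV²/2) = 0.01733·34.61/0.2213·88 = 238.6 Pa.
ΔP = 0.2386 kPa.

ΔP ≈ 0.2386 kPa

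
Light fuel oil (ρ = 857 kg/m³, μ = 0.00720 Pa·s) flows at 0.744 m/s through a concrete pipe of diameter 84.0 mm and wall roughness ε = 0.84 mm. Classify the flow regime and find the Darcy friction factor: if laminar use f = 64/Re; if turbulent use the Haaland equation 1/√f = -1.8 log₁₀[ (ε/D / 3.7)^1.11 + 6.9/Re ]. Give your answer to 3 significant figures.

Re = ρVD/μ = 857·0.744·0.084/0.0072 = 7439.
Re > 4000 → turbulent. ε/D = 0.00084/0.084 = 0.01; Haaland: 1/√f = -1.8 log₁₀[0.00141 + 0.000928] = 4.736, so f = 0.04458.

f ≈ 0.0446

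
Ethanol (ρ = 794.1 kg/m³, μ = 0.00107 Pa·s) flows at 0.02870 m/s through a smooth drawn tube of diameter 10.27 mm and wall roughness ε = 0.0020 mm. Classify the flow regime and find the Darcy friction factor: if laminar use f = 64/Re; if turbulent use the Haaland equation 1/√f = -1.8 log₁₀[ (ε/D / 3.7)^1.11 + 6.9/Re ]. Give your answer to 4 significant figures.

f ≈ 0.2926

Re = ρVD/μ = 794.1·0.0287·0.01027/0.00107 = 218.7.
Re < 2300 → laminar, so f = 64/Re = 0.2926 (roughness is irrelevant in laminar flow).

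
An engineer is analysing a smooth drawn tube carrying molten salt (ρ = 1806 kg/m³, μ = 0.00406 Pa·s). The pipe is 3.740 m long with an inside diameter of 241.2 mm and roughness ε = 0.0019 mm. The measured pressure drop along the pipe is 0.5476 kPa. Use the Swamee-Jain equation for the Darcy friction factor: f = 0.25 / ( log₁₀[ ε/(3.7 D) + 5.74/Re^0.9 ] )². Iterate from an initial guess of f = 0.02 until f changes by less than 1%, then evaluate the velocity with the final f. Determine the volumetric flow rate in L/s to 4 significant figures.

Rearranging Darcy-Weisbach: V = √(2·ΔP·D/(f·L·ρ)). With ε/D = 1.9e-06/0.2412 = 7.88e-06, iterate starting from f = 0.02:
  f = 0.02 → V = √(2·547.6·0.2412/(0.02·3.74·1806)) = 1.398 m/s; Re = ρVD/μ = 1.5e+05; f → 0.0165
  f = 0.0165 → V = 1.54 m/s; Re = 1.652e+05; f → 0.01619
  f = 0.01619 → V = 1.554 m/s; Re = 1.667e+05; f → 0.01616
Converged (Δf/f < 1%). With the final f = 0.01616: V = √(2·547.6·0.2412/(0.01616·3.74·1806)) = 1.556 m/s.
Q = V·A = 1.556·(π/4·0.2412²) = 0.07108 m³/s = 71.08 L/s.

Q ≈ 71.08 L/s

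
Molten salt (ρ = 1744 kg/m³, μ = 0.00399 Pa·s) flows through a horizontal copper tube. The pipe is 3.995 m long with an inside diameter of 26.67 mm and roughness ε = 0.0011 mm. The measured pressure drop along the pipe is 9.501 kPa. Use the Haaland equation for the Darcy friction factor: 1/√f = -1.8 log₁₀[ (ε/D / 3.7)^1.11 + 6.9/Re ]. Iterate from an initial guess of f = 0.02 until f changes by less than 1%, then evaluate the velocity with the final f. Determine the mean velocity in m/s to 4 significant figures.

Rearranging Darcy-Weisbach: V = √(2·ΔP·D/(f·L·ρ)). With ε/D = 1.1e-06/0.02667 = 4.12e-05, iterate starting from f = 0.02:
  f = 0.02 → V = √(2·9501·0.02667/(0.02·3.995·1744)) = 1.907 m/s; Re = ρVD/μ = 2.223e+04; f → 0.02514
  f = 0.02514 → V = 1.701 m/s; Re = 1.983e+04; f → 0.02586
  f = 0.02586 → V = 1.677 m/s; Re = 1.955e+04; f → 0.02596
Converged (Δf/f < 1%). With the final f = 0.02596: V = √(2·9501·0.02667/(0.02596·3.995·1744)) = 1.674 m/s.

V ≈ 1.674 m/s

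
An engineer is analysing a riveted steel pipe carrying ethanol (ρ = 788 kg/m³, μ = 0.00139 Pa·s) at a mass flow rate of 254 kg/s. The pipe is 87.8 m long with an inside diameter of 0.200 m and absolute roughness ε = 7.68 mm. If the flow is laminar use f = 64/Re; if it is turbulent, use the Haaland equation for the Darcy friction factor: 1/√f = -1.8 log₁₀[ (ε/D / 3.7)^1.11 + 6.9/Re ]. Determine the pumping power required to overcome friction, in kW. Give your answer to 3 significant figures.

A = πD²/4 = π(0.2)²/4 = 0.03142 m²; mean velocity V = ṁ/(ρA) = 254/(788 · 0.03142) = 10.26 m/s.
Reynolds number Re = ρVD/μ = 788 · 10.26 · 0.2 / 0.00139 = 1.163e+06.
Re > 4000 → turbulent. Relative roughness ε/D = 0.00768/0.2 = 0.0384. Haaland: 1/√f = -1.8 log₁₀[(0.0384/3.7)^1.11 + 6.9/1.163e+06] = -1.8 log₁₀[0.00628 + 5.93e-06] = 3.963, so f = 0.06367.
Darcy-Weisbach: ΔP = f(L/D)(ρV²/2) = 0.06367·(87.8/0.2)·(788·10.26²/2) = 0.06367·439·4.148e+04 = 1.159e+06 Pa.
Q = ṁ/ρ = 254/788 = 0.3223 m³/s.
Pumping power P = QΔP = 0.3223·1.159e+06 = 373700 W = 374 kW.

P ≈ 374 kW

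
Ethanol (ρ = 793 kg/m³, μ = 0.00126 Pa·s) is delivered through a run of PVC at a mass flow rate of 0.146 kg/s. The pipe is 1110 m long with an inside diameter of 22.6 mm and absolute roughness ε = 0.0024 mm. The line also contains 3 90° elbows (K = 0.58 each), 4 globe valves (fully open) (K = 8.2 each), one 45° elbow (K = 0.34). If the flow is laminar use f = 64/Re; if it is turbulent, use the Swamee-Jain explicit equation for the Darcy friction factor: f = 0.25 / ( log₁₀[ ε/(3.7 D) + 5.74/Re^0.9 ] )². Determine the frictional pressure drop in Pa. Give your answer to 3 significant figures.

ΔP ≈ 147000 Pa

A = πD²/4 = π(0.0226)²/4 = 0.0004011 m²; mean velocity V = ṁ/(ρA) = 0.146/(793 · 0.0004011) = 0.459 m/s.
Reynolds number Re = ρVD/μ = 793 · 0.459 · 0.0226 / 0.00126 = 6528.
Re > 4000 → turbulent. Relative roughness ε/D = 2.4e-06/0.0226 = 0.000106. Swamee-Jain: f = 0.25/(log₁₀[0.000106/3.7 + 5.74/6528^0.9])² = 0.25/(log₁₀[2.87e-05 + 0.00212])² = 0.25/(-2.669)² = 0.03511.
Total minor-loss coefficient ΣK = 3·0.58 + 4·8.2 + 1·0.34 = 34.9.
ΔP = [f·L/D + ΣK]·(ρV²/2) = [0.03511·1110/0.0226 + 34.9]·(793·0.459²/2) = [1724 + 34.9]·83.52 = 1.469e+05 Pa.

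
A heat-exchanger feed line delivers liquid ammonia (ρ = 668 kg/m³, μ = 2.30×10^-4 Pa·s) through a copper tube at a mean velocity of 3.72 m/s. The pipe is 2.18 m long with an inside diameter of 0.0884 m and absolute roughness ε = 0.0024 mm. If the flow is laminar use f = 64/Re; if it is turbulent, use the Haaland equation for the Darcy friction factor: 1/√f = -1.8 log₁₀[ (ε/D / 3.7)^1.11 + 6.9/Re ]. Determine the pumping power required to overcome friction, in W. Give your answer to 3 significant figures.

P ≈ 31.7 W

Reynolds number Re = ρVD/μ = 668 · 3.72 · 0.0884 / 0.00023 = 9.551e+05.
Re > 4000 → turbulent. Relative roughness ε/D = 2.4e-06/0.0884 = 2.71e-05. Haaland: 1/√f = -1.8 log₁₀[(2.71e-05/3.7)^1.11 + 6.9/9.551e+05] = -1.8 log₁₀[2e-06 + 7.22e-06] = 9.063, so f = 0.01217.
Darcy-Weisbach: ΔP = f(L/D)(ρV²/2) = 0.01217·(2.18/0.0884)·(668·3.72²/2) = 0.01217·24.66·4622 = 1388 Pa.
Q = V·A = 3.72·0.006138 = 0.02283 m³/s.
Pumping power P = QΔP = 0.02283·1388 = 31.68 W = 31.7 W.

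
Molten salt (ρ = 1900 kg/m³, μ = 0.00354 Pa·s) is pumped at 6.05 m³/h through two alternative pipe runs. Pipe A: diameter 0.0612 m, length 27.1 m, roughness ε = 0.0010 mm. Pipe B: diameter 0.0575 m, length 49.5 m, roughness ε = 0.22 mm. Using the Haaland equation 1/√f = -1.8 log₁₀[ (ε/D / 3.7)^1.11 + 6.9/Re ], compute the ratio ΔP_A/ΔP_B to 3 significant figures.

ΔP_A/ΔP_B ≈ 0.323

Pipe A: V = Q/A = 0.001681/0.002942 = 0.5713 m/s; Re = 1.877e+04; ε/D = 1.63e-05; Haaland → f = 0.02619; ΔP_A = f(L/D)(ρV²/2) = 3595 Pa.
Pipe B: V = Q/A = 0.001681/0.002597 = 0.6472 m/s; Re = 1.997e+04; ε/D = 0.00383; Haaland → f = 0.03253; ΔP_B = f(L/D)(ρV²/2) = 1.114e+04 Pa.
ΔP_A/ΔP_B = 3595/1.114e+04 = 0.323.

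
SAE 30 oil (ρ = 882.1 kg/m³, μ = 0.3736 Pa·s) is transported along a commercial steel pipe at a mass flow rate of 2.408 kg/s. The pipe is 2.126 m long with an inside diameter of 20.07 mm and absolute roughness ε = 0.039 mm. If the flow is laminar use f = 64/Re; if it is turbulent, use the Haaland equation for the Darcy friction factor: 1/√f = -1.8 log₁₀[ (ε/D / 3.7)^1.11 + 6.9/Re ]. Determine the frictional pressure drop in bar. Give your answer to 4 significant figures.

ΔP ≈ 5.445 bar

A = πD²/4 = π(0.02007)²/4 = 0.0003164 m²; mean velocity V = ṁ/(ρA) = 2.408/(882.1 · 0.0003164) = 8.629 m/s.
Reynolds number Re = ρVD/μ = 882.1 · 8.629 · 0.02007 / 0.374 = 408.9.
Re < 2300 → laminar flow, so f = 64/Re = 64/408.9 = 0.1565 (the turbulent correlation is not needed).
Darcy-Weisbach: ΔP = f(L/D)(ρV²/2) = 0.1565·(2.126/0.02007)·(882.1·8.629²/2) = 0.1565·105.9·3.284e+04 = 5.445e+05 Pa.
ΔP = 5.445e+05 Pa = 5.445 bar.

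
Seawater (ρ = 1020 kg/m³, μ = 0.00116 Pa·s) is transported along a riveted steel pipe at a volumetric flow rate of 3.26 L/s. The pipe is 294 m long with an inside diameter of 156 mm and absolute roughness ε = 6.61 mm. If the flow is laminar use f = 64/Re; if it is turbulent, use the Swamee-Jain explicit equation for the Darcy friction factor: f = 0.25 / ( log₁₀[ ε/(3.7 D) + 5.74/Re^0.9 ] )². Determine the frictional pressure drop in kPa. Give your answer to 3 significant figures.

Q = 3.26 L/s = 3.26/1000 = 0.00326 m³/s.
Cross-sectional area A = πD²/4 = π(0.156)²/4 = 0.01911 m²; mean velocity V = Q/A = 0.00326/0.01911 = 0.1706 m/s.
Reynolds number Re = ρVD/μ = 1020 · 0.1706 · 0.156 / 0.00116 = 2.34e+04.
Re > 4000 → turbulent. Relative roughness ε/D = 0.00661/0.156 = 0.0424. Swamee-Jain: f = 0.25/(log₁₀[0.0424/3.7 + 5.74/2.34e+04^0.9])² = 0.25/(log₁₀[0.0115 + 0.000671])² = 0.25/(-1.916)² = 0.06807.
Darcy-Weisbach: ΔP = f(L/D)(ρV²/2) = 0.06807·(294/0.156)·(1020·0.1706²/2) = 0.06807·1885·14.84 = 1903 Pa.
ΔP = 1903 Pa = 1.90 kPa.

ΔP ≈ 1.90 kPa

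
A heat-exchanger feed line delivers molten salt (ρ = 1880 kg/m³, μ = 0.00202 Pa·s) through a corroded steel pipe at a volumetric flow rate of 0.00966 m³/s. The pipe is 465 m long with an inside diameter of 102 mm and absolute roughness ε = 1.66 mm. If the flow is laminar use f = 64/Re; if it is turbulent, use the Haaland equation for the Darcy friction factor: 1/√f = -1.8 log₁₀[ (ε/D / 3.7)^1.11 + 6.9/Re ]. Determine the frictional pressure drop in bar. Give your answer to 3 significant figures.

ΔP ≈ 2.72 bar

Cross-sectional area A = πD²/4 = π(0.102)²/4 = 0.008171 m²; mean velocity V = Q/A = 0.00966/0.008171 = 1.182 m/s.
Reynolds number Re = ρVD/μ = 1880 · 1.182 · 0.102 / 0.00202 = 1.122e+05.
Re > 4000 → turbulent. Relative roughness ε/D = 0.00166/0.102 = 0.0163. Haaland: 1/√f = -1.8 log₁₀[(0.0163/3.7)^1.11 + 6.9/1.122e+05] = -1.8 log₁₀[0.00242 + 6.15e-05] = 4.689, so f = 0.04548.
Darcy-Weisbach: ΔP = f(L/D)(ρV²/2) = 0.04548·(465/0.102)·(1880·1.182²/2) = 0.04548·4559·1314 = 2.724e+05 Pa.
ΔP = 2.724e+05 Pa = 2.72 bar.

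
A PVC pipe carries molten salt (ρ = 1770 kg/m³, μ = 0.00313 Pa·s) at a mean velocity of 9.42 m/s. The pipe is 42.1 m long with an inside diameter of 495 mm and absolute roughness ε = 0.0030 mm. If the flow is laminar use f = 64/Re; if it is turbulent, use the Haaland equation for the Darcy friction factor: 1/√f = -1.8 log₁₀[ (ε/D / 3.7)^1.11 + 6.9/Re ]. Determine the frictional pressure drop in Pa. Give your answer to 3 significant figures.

ΔP ≈ 67600 Pa

Reynolds number Re = ρVD/μ = 1770 · 9.42 · 0.495 / 0.00313 = 2.637e+06.
Re > 4000 → turbulent. Relative roughness ε/D = 3e-06/0.495 = 6.06e-06. Haaland: 1/√f = -1.8 log₁₀[(6.06e-06/3.7)^1.11 + 6.9/2.637e+06] = -1.8 log₁₀[3.78e-07 + 2.62e-06] = 9.942, so f = 0.01012.
Darcy-Weisbach: ΔP = f(L/D)(ρV²/2) = 0.01012·(42.1/0.495)·(1770·9.42²/2) = 0.01012·85.05·7.853e+04 = 6.757e+04 Pa.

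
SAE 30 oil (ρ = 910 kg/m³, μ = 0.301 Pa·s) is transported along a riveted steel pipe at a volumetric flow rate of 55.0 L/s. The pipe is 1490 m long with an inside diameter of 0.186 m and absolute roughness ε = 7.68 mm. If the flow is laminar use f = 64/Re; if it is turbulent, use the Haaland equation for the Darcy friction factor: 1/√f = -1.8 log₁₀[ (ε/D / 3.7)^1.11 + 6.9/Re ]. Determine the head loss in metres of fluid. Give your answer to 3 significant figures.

Q = 55.0 L/s = 55.0/1000 = 0.055 m³/s.
Cross-sectional area A = πD²/4 = π(0.186)²/4 = 0.02717 m²; mean velocity V = Q/A = 0.055/0.02717 = 2.024 m/s.
Reynolds number Re = ρVD/μ = 910 · 2.024 · 0.186 / 0.301 = 1138.
Re < 2300 → laminar flow, so f = 64/Re = 64/1138 = 0.05623 (the turbulent correlation is not needed).
Darcy-Weisbach: ΔP = f(L/D)(ρV²/2) = 0.05623·(1490/0.186)·(910·2.024²/2) = 0.05623·8011·1864 = 8.397e+05 Pa.
Head loss h_f = ΔP/(ρg) = 8.397e+05/(910·9.81) = 94.1 m.

h_f ≈ 94.1 m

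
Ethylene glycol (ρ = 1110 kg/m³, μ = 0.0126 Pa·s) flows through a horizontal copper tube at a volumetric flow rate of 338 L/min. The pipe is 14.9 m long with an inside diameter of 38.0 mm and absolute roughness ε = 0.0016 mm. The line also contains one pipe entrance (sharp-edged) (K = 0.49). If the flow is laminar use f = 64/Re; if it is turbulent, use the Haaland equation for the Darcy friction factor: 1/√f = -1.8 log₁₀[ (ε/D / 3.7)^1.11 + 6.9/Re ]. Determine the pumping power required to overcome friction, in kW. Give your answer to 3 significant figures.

P ≈ 0.856 kW

Q = 338 L/min = 338/60000 = 0.005633 m³/s.
Cross-sectional area A = πD²/4 = π(0.038)²/4 = 0.001134 m²; mean velocity V = Q/A = 0.005633/0.001134 = 4.967 m/s.
Reynolds number Re = ρVD/μ = 1110 · 4.967 · 0.038 / 0.0126 = 1.663e+04.
Re > 4000 → turbulent. Relative roughness ε/D = 1.6e-06/0.038 = 4.21e-05. Haaland: 1/√f = -1.8 log₁₀[(4.21e-05/3.7)^1.11 + 6.9/1.663e+04] = -1.8 log₁₀[3.25e-06 + 0.000415] = 6.081, so f = 0.02704.
Total minor-loss coefficient ΣK = 1·0.49 = 0.49.
ΔP = [f·L/D + ΣK]·(ρV²/2) = [0.02704·14.9/0.038 + 0.49]·(1110·4.967²/2) = [10.6 + 0.49]·1.369e+04 = 1.519e+05 Pa.
Pumping power P = QΔP = 0.005633·1.519e+05 = 855.6 W = 0.856 kW.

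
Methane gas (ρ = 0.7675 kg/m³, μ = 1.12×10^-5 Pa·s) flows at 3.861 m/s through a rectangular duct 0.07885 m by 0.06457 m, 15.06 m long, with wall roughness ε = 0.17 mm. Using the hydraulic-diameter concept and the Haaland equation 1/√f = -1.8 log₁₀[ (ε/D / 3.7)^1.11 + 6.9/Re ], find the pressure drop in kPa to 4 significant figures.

ΔP ≈ 0.03696 kPa

Hydraulic diameter D_h = 4A/P = 4·(0.07885·0.06457)/(2·(0.07885+0.06457)) = 0.02037/0.2868 = 0.071 m.
Re = ρVD_h/μ = 0.7675·3.861·0.071/1.12e-05 = 1.879e+04.
ε/D_h = 0.00017/0.071 = 0.00239; Haaland gives 1/√f = -1.8 log₁₀[0.000289+0.000367] = 5.73, so f = 0.03046.
ΔP = f(L/D_h)(ρV²/2) = 0.03046·15.06/0.071·5.721 = 36.96 Pa.
ΔP = 0.03696 kPa.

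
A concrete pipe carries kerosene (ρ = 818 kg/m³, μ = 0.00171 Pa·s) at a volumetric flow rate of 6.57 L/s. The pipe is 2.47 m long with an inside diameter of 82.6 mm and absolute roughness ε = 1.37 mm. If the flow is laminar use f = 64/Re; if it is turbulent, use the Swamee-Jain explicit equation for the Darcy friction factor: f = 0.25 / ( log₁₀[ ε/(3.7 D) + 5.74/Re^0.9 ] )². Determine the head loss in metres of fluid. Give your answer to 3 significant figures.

h_f ≈ 0.107 m

Q = 6.57 L/s = 6.57/1000 = 0.00657 m³/s.
Cross-sectional area A = πD²/4 = π(0.0826)²/4 = 0.005359 m²; mean velocity V = Q/A = 0.00657/0.005359 = 1.226 m/s.
Reynolds number Re = ρVD/μ = 818 · 1.226 · 0.0826 / 0.00171 = 4.845e+04.
Re > 4000 → turbulent. Relative roughness ε/D = 0.00137/0.0826 = 0.0166. Swamee-Jain: f = 0.25/(log₁₀[0.0166/3.7 + 5.74/4.845e+04^0.9])² = 0.25/(log₁₀[0.00448 + 0.000348])² = 0.25/(-2.316)² = 0.04661.
Darcy-Weisbach: ΔP = f(L/D)(ρV²/2) = 0.04661·(2.47/0.0826)·(818·1.226²/2) = 0.04661·29.9·614.8 = 856.9 Pa.
Head loss h_f = ΔP/(ρg) = 856.9/(818·9.81) = 0.107 m.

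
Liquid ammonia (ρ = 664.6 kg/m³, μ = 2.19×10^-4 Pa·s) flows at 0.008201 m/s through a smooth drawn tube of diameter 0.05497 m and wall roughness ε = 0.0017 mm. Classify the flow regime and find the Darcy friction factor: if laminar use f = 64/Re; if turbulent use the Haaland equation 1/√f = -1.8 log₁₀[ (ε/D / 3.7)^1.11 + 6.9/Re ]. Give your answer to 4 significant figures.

f ≈ 0.04678

Re = ρVD/μ = 664.6·0.008201·0.05497/0.000219 = 1368.
Re < 2300 → laminar, so f = 64/Re = 0.04678 (roughness is irrelevant in laminar flow).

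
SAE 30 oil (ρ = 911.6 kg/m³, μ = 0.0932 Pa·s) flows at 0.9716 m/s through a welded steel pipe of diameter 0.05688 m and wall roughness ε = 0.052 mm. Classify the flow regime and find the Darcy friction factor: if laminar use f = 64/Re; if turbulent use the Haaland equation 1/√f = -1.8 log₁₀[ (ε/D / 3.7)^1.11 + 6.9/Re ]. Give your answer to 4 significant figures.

f ≈ 0.1184

Re = ρVD/μ = 911.6·0.9716·0.05688/0.0932 = 540.5.
Re < 2300 → laminar, so f = 64/Re = 0.1184 (roughness is irrelevant in laminar flow).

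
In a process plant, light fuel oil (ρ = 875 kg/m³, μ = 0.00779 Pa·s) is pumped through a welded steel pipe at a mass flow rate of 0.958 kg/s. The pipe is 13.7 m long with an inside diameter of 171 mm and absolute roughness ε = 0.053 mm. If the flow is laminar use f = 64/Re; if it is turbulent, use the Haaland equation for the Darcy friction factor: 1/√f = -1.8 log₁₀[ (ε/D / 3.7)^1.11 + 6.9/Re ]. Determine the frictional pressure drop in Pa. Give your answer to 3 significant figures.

A = πD²/4 = π(0.171)²/4 = 0.02297 m²; mean velocity V = ṁ/(ρA) = 0.958/(875 · 0.02297) = 0.04767 m/s.
Reynolds number Re = ρVD/μ = 875 · 0.04767 · 0.171 / 0.00779 = 915.7.
Re < 2300 → laminar flow, so f = 64/Re = 64/915.7 = 0.06989 (the turbulent correlation is not needed).
Darcy-Weisbach: ΔP = f(L/D)(ρV²/2) = 0.06989·(13.7/0.171)·(875·0.04767²/2) = 0.06989·80.12·0.9943 = 5.568 Pa.

ΔP ≈ 5.57 Pa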